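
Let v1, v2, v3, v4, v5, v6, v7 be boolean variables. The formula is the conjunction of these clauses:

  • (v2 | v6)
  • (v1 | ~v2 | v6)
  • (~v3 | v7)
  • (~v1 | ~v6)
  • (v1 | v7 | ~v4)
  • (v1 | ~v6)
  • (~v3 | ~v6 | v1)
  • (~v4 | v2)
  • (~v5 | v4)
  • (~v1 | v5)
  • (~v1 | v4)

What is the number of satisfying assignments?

The models are:
  v1=1 v2=1 v3=0 v4=1 v5=1 v6=0 v7=0
  v1=1 v2=1 v3=0 v4=1 v5=1 v6=0 v7=1
  v1=1 v2=1 v3=1 v4=1 v5=1 v6=0 v7=1
Count: 3.

3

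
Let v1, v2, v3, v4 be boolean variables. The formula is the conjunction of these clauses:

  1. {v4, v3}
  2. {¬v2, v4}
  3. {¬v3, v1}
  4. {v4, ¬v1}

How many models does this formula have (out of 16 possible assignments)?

Satisfying assignments:
  v1=0 v2=0 v3=0 v4=1
  v1=0 v2=1 v3=0 v4=1
  v1=1 v2=0 v3=0 v4=1
  v1=1 v2=0 v3=1 v4=1
  v1=1 v2=1 v3=0 v4=1
  v1=1 v2=1 v3=1 v4=1
That's 6 in total.

6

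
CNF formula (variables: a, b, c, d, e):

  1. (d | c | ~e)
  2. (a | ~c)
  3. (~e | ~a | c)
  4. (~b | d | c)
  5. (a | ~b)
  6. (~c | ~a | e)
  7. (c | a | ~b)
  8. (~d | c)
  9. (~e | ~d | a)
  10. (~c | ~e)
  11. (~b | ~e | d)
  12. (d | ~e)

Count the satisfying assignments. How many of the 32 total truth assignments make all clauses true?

Satisfying assignments:
  a=0 b=0 c=0 d=0 e=0
  a=1 b=0 c=0 d=0 e=0
Count: 2.

2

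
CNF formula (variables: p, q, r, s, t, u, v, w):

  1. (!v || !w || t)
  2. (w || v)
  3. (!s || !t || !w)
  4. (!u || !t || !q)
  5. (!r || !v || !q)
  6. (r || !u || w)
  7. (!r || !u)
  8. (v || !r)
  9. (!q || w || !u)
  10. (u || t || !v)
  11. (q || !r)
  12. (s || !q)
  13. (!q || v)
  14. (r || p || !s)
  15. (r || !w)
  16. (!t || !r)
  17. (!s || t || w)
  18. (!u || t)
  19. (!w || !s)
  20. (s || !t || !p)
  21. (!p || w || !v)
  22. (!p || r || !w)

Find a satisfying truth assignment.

p=False, q=False, r=False, s=False, t=True, u=False, v=True, w=False

Set p = False and propagate.
Set q = False and propagate.
  then r is forced to False.
  then s is forced to False.
  then w is forced to False.
  then v is forced to True.
  then u is forced to False.
  then t is forced to True.
Every clause has at least one true literal under this assignment.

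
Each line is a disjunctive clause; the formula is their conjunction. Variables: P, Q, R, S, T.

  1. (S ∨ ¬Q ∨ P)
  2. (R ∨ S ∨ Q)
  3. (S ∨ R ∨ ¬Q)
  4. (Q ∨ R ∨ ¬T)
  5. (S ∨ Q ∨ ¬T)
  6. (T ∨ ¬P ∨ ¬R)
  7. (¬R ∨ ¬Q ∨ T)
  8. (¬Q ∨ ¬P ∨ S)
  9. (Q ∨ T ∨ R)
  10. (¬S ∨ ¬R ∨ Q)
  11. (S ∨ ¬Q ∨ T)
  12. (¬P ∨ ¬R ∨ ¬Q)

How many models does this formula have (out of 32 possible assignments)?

Satisfying assignments:
  P=0 Q=0 R=1 S=0 T=0
  P=0 Q=1 R=0 S=1 T=0
  P=0 Q=1 R=0 S=1 T=1
  P=0 Q=1 R=1 S=1 T=1
  P=1 Q=1 R=0 S=1 T=0
  P=1 Q=1 R=0 S=1 T=1
That's 6 in total.

6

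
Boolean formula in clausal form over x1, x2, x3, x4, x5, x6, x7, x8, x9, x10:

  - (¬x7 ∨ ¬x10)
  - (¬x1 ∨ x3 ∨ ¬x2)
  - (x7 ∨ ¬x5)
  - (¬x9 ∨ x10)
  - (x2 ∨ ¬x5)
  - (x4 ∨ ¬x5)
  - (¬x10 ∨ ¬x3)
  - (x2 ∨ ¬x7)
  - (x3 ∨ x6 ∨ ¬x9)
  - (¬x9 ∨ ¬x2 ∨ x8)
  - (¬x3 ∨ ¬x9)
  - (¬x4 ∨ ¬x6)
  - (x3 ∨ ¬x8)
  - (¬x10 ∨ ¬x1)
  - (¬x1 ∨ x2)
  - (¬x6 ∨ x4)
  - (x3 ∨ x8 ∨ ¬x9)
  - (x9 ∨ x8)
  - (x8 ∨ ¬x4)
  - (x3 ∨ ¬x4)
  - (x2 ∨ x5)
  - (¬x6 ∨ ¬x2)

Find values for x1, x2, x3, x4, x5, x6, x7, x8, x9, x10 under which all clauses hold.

x1=F, x2=T, x3=T, x4=T, x5=T, x6=F, x7=T, x8=T, x9=F, x10=F

x1 occurs only negated in the remaining clauses — set x1 = False.
Set x2 = True and propagate.
  then x6 is forced to False.
The remaining clauses are satisfied by x3 = True, x4 = True, x5 = True, x7 = True, x8 = True, x9 = False, x10 = False.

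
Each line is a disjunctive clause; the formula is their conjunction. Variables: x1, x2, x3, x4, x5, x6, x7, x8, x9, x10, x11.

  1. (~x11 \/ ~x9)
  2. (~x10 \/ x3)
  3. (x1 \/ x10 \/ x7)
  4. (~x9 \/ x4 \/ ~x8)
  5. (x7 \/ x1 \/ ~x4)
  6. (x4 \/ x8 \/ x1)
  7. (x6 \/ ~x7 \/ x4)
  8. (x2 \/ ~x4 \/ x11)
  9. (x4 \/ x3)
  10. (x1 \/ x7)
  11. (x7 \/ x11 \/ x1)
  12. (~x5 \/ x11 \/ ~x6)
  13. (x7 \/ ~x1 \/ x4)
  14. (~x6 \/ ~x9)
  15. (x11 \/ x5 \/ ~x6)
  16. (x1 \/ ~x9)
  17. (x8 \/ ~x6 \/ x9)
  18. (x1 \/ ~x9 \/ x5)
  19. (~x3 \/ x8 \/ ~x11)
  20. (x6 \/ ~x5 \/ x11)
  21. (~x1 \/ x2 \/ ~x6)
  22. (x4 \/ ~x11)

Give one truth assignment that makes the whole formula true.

x1=1, x2=1, x3=1, x4=1, x5=0, x6=0, x7=0, x8=1, x9=0, x10=1, x11=1

x2 occurs only positively in the remaining clauses — set x2 = True.
Try x1 = True.
Set x3 = True and propagate.
Try x4 = True.
For the remaining variables, x5 = False, x6 = False, x7 = False, x8 = True, x9 = False, x10 = True, x11 = True works.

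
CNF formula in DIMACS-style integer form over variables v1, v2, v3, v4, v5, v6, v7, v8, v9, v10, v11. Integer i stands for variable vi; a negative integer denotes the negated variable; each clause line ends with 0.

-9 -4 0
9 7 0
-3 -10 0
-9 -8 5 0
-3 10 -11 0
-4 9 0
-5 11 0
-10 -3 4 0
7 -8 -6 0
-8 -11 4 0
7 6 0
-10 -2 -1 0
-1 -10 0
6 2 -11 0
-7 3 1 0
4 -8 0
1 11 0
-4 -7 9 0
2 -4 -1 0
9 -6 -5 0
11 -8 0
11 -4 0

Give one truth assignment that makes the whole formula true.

v1=True, v2=False, v3=False, v4=False, v5=False, v6=False, v7=True, v8=False, v9=False, v10=False, v11=False

Pure literal: v8 appears only negated; assign v8 = False.
Try v1 = True.
  then v10 is forced to False.
Branch on v2: take v2 = False.
  then v4 is forced to False.
For the remaining variables, v3 = False, v5 = False, v6 = False, v7 = True, v9 = False, v11 = False works.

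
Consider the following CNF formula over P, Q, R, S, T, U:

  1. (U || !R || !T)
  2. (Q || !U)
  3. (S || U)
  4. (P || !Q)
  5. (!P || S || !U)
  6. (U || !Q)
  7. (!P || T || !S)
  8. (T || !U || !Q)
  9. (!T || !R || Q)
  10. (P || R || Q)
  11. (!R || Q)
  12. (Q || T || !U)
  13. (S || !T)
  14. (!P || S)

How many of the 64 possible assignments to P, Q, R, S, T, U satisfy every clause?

3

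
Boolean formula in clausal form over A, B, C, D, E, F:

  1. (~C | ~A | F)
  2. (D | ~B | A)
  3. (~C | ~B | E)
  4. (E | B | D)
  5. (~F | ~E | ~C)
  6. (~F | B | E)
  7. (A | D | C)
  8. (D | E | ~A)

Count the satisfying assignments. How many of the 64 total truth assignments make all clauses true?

22

Split on E, then A.
  E=T, A=T: forces C=F; B, D, F free → 2^3 = 8.
  E=T, A=F: 7 of the 16 assignments to (B,C,D,F) work.
  E=F, A=T: remaining (B,C,D,F) ∈ {(F,F,T,F); (T,F,T,F); (T,F,T,T)} — 3.
  E=F, A=F: remaining (B,C,D,F) ∈ {(F,F,T,F); (F,T,T,F); (T,F,T,F); (T,F,T,T)} — 4.
Total: 8 + 7 + 3 + 4 = 22.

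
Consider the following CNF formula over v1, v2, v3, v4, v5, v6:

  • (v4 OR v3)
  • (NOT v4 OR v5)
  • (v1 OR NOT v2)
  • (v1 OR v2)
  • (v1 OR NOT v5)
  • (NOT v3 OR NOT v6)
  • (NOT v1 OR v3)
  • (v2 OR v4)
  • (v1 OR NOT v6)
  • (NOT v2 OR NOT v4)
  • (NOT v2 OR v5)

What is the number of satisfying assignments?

The models are:
  v1=1 v2=0 v3=1 v4=1 v5=1 v6=0
  v1=1 v2=1 v3=1 v4=0 v5=1 v6=0
Count: 2.

2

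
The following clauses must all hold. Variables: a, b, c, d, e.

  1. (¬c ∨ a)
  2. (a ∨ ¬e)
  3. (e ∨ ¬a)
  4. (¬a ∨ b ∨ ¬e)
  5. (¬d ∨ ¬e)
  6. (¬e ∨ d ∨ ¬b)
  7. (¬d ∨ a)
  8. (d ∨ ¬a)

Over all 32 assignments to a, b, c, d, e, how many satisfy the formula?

The models are:
  a=0 b=0 c=0 d=0 e=0
  a=0 b=1 c=0 d=0 e=0
Count: 2.

2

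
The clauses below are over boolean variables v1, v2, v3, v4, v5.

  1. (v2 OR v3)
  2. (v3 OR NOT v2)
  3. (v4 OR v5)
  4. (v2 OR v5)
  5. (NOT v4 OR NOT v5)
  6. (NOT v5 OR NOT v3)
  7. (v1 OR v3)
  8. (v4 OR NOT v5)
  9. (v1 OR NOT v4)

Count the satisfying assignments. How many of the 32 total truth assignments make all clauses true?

1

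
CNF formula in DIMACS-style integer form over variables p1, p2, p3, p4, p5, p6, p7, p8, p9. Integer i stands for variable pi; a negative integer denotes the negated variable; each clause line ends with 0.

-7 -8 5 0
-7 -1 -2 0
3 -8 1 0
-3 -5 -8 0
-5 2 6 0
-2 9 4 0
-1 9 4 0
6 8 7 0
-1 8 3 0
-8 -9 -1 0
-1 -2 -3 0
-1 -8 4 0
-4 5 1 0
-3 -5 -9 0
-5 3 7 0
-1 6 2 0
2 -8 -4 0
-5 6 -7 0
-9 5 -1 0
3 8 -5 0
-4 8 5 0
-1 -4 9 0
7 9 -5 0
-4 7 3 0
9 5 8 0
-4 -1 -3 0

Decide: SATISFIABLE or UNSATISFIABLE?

Set p1 = False and propagate.
For the remaining variables, p2 = True, p3 = True, p4 = False, p5 = False, p6 = False, p7 = True, p8 = False, p9 = True works.
So p1 = F, p2 = T, p3 = T, p4 = F, p5 = F, p6 = F, p7 = T, p8 = F, p9 = T is a satisfying assignment.

SATISFIABLE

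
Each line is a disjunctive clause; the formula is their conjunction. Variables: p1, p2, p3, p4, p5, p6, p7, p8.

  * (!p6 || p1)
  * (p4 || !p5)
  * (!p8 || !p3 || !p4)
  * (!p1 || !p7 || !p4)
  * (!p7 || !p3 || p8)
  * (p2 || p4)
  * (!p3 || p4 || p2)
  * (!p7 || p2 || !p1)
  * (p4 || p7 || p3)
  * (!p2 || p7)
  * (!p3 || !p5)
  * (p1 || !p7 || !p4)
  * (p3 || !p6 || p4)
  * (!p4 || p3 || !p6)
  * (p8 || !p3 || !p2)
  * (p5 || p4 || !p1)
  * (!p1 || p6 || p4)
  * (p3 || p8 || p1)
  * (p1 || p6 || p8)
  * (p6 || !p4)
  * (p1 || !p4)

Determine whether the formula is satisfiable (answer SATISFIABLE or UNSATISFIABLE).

SATISFIABLE

Set p1 = True and propagate.
For the remaining variables, p2 = False, p3 = True, p4 = True, p5 = False, p6 = True, p7 = False, p8 = False works.
Every clause has at least one true literal under this assignment.
So p1 = 1, p2 = 0, p3 = 1, p4 = 1, p5 = 0, p6 = 1, p7 = 0, p8 = 0 is a satisfying assignment.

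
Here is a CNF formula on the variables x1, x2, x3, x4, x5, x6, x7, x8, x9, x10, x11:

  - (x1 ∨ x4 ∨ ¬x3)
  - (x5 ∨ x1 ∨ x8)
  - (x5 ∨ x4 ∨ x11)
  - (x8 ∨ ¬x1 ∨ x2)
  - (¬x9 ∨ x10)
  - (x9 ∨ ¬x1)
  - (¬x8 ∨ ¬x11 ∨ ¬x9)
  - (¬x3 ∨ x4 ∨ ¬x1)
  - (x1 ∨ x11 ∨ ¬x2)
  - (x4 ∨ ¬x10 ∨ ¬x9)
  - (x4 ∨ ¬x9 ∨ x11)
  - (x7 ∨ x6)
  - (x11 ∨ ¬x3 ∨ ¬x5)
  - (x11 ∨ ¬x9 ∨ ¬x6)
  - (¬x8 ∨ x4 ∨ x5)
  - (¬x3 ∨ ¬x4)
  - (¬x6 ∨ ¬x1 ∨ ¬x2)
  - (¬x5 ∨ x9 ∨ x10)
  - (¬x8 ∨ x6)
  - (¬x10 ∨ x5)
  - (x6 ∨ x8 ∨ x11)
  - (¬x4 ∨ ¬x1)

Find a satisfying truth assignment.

Pure literal: x3 appears only negated; assign x3 = False.
Pure literal: x7 appears only positively; assign x7 = True.
Try x1 = False.
Set x2 = True and propagate.
  then x11 is forced to True.
Try x4 = True.
The remaining clauses are satisfied by x5 = True, x6 = False, x8 = False, x9 = False, x10 = True.
Every clause has at least one true literal under this assignment.
Check each clause:
  1. (x4 ∨ ¬x3 ∨ x1) — x4 is true.
  2. (x5 ∨ x1 ∨ x8) — x5 is true.
  3. (x4 ∨ x5 ∨ x11) — x11 is true.
  4. (¬x1 ∨ x8 ∨ x2) — x2 is true.
  5. (¬x9 ∨ x10) — x10 is true.
  6. (x9 ∨ ¬x1) — ¬x1 is true.
  7. (¬x11 ∨ ¬x9 ∨ ¬x8) — ¬x8 is true.
  8. (¬x1 ∨ ¬x3 ∨ x4) — x4 is true.
  9. (x11 ∨ x1 ∨ ¬x2) — x11 is true.
  10. (¬x9 ∨ x4 ∨ ¬x10) — x4 is true.
  11. (x11 ∨ x4 ∨ ¬x9) — x11 is true.
  12. (x6 ∨ x7) — x7 is true.
  13. (x11 ∨ ¬x3 ∨ ¬x5) — x11 is true.
  14. (¬x6 ∨ ¬x9 ∨ x11) — ¬x6 is true.
  15. (x4 ∨ x5 ∨ ¬x8) — ¬x8 is true.
  16. (¬x4 ∨ ¬x3) — ¬x3 is true.
  17. (¬x2 ∨ ¬x1 ∨ ¬x6) — ¬x6 is true.
  18. (x9 ∨ ¬x5 ∨ x10) — x10 is true.
  19. (x6 ∨ ¬x8) — ¬x8 is true.
  20. (¬x10 ∨ x5) — x5 is true.
  21. (x6 ∨ x8 ∨ x11) — x11 is true.
  22. (¬x1 ∨ ¬x4) — ¬x1 is true.

x1=False, x2=True, x3=False, x4=True, x5=True, x6=False, x7=True, x8=False, x9=False, x10=True, x11=True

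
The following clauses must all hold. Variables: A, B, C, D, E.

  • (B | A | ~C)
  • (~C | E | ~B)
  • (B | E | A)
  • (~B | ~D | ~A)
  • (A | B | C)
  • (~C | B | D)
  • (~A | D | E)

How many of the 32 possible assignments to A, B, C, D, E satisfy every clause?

Split on B, then A.
  B=T, A=T: remaining (C,D,E) ∈ {(F,F,T); (T,F,T)} — 2.
  B=T, A=F: D free; 3 ways for (C,E) × 2^1 = 6.
  B=F, A=T: 5 of the 8 assignments to (C,D,E) work.
  B=F, A=F: a clause becomes empty — 0.
Total: 2 + 6 + 5 + 0 = 13.

13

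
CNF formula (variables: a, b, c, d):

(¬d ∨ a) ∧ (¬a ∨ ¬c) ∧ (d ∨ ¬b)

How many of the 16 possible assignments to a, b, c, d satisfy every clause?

5

The models are:
  a=0 b=0 c=0 d=0
  a=0 b=0 c=1 d=0
  a=1 b=0 c=0 d=0
  a=1 b=0 c=0 d=1
  a=1 b=1 c=0 d=1
Count: 5.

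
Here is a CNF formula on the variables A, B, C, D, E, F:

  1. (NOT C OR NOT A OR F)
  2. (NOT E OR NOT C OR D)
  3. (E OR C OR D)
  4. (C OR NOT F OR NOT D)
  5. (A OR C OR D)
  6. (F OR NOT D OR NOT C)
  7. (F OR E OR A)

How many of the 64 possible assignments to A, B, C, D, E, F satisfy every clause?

22

Split on C, then D.
  C=T, D=T: forces F=T; A, B, E free → 2^3 = 8.
  C=T, D=F: remaining (A,B,E,F) ∈ {(F,F,F,T); (F,T,F,T); (T,F,F,T); (T,T,F,T)} — 4.
  C=F, D=T: B free; 3 ways for (A,E,F) × 2^1 = 6.
  C=F, D=F: remaining (A,B,E,F) ∈ {(T,F,T,F); (T,F,T,T); (T,T,T,F); (T,T,T,T)} — 4.
Total: 8 + 4 + 6 + 4 = 22.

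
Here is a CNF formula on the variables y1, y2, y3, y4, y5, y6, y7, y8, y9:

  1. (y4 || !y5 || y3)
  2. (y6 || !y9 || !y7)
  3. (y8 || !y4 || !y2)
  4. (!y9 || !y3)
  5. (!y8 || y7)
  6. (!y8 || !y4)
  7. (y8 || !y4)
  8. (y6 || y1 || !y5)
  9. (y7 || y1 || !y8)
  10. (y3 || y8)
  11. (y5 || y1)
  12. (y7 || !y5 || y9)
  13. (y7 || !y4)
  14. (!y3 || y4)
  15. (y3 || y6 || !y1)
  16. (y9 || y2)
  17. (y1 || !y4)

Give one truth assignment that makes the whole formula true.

y6 occurs only positively in the remaining clauses — set y6 = True.
Try y1 = True.
Try y2 = True.
The remaining clauses are satisfied by y3 = False, y4 = False, y5 = False, y7 = True, y8 = True, y9 = False.

y1 = True, y2 = True, y3 = False, y4 = False, y5 = False, y6 = True, y7 = True, y8 = True, y9 = False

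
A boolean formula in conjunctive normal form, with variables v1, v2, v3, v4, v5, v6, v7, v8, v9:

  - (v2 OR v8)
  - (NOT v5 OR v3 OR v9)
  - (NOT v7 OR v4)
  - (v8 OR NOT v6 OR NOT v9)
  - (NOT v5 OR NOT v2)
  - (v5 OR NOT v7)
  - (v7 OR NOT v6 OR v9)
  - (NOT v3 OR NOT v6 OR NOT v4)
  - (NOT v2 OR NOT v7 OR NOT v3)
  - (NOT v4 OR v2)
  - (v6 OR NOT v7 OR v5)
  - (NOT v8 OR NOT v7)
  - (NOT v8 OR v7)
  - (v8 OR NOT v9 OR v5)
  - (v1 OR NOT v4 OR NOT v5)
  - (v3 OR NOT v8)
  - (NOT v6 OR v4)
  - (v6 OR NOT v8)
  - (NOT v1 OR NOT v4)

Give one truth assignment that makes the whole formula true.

v1 = 0, v2 = 1, v3 = 1, v4 = 1, v5 = 0, v6 = 0, v7 = 0, v8 = 0, v9 = 0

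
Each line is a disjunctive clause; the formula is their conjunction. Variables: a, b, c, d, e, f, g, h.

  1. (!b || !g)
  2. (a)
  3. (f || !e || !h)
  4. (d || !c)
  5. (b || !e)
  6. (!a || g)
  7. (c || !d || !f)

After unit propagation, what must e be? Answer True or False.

False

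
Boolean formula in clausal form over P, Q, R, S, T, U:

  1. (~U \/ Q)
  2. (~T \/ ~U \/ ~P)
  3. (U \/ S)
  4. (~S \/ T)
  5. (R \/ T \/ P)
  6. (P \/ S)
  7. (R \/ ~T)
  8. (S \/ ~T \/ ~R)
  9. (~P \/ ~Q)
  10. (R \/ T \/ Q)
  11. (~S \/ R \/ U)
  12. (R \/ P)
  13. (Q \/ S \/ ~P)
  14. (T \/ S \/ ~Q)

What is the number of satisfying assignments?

The models are:
  P=F Q=F R=T S=T T=T U=F
  P=F Q=T R=T S=T T=T U=F
  P=F Q=T R=T S=T T=T U=T
  P=T Q=F R=T S=T T=T U=F
That's 4 in total.

4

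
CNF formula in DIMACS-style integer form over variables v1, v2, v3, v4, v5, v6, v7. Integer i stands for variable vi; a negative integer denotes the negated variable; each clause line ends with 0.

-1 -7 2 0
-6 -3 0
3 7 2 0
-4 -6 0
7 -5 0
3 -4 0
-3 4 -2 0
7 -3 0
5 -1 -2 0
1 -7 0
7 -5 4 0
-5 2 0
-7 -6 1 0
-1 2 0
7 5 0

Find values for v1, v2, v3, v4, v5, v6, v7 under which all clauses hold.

v1=T, v2=T, v3=F, v4=F, v5=T, v6=T, v7=T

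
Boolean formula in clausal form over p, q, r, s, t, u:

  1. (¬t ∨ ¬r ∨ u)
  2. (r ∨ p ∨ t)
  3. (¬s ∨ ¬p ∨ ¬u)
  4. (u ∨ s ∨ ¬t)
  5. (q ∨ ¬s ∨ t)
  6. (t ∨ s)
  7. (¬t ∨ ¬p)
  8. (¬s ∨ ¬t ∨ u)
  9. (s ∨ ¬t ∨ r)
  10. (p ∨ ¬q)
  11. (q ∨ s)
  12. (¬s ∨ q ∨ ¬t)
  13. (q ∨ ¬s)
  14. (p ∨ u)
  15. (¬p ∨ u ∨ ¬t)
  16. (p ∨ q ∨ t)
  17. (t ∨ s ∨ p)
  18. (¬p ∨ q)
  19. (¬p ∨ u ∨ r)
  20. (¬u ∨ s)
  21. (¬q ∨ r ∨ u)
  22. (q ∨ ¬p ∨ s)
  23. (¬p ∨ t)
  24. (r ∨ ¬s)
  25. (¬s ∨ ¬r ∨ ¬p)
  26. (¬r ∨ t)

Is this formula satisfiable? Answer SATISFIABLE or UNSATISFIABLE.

UNSATISFIABLE

s = True:
  propagation gives q=True, p=True, u=False, t=False; an empty clause results — contradiction.
s = False:
  propagation gives t=True, u=True; an empty clause results — contradiction.
Every branch closes, so no satisfying assignment exists.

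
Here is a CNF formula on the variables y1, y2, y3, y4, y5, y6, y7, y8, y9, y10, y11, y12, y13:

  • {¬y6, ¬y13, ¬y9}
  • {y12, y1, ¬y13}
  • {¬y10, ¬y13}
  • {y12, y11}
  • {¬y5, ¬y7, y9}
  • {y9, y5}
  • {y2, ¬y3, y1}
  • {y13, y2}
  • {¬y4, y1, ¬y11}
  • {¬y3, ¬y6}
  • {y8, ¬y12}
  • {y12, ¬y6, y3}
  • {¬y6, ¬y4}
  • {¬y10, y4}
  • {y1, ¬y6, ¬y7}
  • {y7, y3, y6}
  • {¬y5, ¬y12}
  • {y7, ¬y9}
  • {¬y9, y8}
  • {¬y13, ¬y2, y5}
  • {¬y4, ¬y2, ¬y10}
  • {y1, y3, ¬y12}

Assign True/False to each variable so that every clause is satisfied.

y1=True, y2=True, y3=True, y4=True, y5=True, y6=False, y7=False, y8=True, y9=False, y10=False, y11=True, y12=False, y13=False

y1 occurs only positively in the remaining clauses — set y1 = True.
Pure literal: y8 appears only positively; assign y8 = True.
Set y2 = True and propagate.
Try y3 = True.
  then y6 is forced to False.
The remaining clauses are satisfied by y4 = True, y5 = True, y7 = False, y9 = False, y10 = False, y11 = True, y12 = False, y13 = False.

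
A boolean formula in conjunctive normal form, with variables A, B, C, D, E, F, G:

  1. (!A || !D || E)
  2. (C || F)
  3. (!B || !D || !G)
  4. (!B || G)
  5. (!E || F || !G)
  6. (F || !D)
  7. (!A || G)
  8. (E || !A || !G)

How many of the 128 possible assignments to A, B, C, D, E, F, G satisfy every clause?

Case analysis on G and A:
  G=T, A=T: C free; 3 ways for (B,D,E,F) × 2^1 = 6.
  G=T, A=F: 14 of the 32 assignments to (B,C,D,E,F) work.
  G=F, A=T: a clause becomes empty — 0.
  G=F, A=F: E free; 5 ways for (B,C,D,F) × 2^1 = 10.
Total: 6 + 14 + 0 + 10 = 30.

30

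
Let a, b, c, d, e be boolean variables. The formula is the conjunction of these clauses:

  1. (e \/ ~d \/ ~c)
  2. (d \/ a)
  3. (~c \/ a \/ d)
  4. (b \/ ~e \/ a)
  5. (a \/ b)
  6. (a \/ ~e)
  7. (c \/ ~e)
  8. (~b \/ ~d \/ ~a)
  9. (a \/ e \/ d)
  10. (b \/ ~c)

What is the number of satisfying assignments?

6

Satisfying assignments:
  a=F b=T c=F d=T e=F
  a=T b=F c=F d=F e=F
  a=T b=F c=F d=T e=F
  a=T b=T c=F d=F e=F
  a=T b=T c=T d=F e=F
  a=T b=T c=T d=F e=T
That's 6 in total.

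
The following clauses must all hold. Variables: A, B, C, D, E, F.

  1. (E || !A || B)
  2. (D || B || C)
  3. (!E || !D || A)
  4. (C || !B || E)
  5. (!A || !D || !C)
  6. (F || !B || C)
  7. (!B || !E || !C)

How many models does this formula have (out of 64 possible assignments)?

21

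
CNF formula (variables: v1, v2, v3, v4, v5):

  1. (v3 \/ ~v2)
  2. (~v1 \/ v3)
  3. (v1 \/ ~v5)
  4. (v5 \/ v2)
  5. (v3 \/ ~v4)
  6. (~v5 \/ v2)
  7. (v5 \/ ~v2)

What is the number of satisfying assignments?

2

Satisfying assignments:
  v1=1 v2=1 v3=1 v4=0 v5=1
  v1=1 v2=1 v3=1 v4=1 v5=1
Count: 2.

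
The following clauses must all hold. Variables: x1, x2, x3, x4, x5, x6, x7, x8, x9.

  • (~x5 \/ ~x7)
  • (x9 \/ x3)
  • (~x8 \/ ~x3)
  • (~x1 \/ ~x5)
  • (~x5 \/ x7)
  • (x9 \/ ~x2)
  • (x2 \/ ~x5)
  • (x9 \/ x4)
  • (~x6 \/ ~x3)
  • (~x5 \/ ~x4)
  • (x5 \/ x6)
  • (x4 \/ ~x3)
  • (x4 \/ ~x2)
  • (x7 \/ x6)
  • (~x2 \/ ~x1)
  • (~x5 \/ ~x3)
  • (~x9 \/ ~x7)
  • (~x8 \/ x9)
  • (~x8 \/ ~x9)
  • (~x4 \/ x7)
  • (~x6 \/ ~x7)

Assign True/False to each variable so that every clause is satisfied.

x8 occurs only negated in the remaining clauses — set x8 = False.
Branch on x1: take x1 = True.
  then x5 is forced to False.
  then x6 is forced to True.
  then x3 is forced to False.
  then x9 is forced to True.
  then x2 is forced to False.
  then x7 is forced to False.
  then x4 is forced to False.
Every clause has at least one true literal under this assignment.

x1 = T, x2 = F, x3 = F, x4 = F, x5 = F, x6 = T, x7 = F, x8 = F, x9 = T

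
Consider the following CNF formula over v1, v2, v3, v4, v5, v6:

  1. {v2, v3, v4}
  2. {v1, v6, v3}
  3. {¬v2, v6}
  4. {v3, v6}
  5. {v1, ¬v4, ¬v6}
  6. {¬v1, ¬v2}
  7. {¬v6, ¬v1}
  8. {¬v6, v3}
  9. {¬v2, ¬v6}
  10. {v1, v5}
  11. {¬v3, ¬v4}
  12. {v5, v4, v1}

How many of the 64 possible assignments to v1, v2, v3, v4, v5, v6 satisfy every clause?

4

Satisfying assignments:
  v1=F v2=F v3=T v4=F v5=T v6=F
  v1=F v2=F v3=T v4=F v5=T v6=T
  v1=T v2=F v3=T v4=F v5=F v6=F
  v1=T v2=F v3=T v4=F v5=T v6=F
Count: 4.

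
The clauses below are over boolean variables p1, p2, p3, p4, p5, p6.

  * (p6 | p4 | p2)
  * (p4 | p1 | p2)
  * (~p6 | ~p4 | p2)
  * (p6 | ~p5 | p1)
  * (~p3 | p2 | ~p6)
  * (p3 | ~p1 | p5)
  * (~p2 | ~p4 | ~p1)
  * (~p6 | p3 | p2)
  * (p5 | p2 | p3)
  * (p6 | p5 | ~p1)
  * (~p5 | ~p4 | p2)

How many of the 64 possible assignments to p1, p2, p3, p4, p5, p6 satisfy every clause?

18

Case analysis on p2 and p6:
  p2=1, p6=1: 11 of the 16 assignments to (p1,p3,p4,p5) work.
  p2=1, p6=0: p3 free; 3 ways for (p1,p4,p5) × 2^1 = 6.
  p2=0, p6=1: a clause becomes empty — 0.
  p2=0, p6=0: remaining (p1,p3,p4,p5) ∈ {(0,1,1,0)} — 1.
Total: 11 + 6 + 0 + 1 = 18.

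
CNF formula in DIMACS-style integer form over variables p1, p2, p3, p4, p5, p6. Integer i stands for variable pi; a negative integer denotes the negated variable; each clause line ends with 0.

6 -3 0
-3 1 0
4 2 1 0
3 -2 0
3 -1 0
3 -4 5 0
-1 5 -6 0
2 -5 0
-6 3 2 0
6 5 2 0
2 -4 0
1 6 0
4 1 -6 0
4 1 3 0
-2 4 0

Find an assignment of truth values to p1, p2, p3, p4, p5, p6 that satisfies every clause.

Try p1 = True.
  then p3 is forced to True.
  then p6 is forced to True.
  then p5 is forced to True.
  then p2 is forced to True.
  then p4 is forced to True.
Every clause has at least one true literal under this assignment.

p1 = True, p2 = True, p3 = True, p4 = True, p5 = True, p6 = True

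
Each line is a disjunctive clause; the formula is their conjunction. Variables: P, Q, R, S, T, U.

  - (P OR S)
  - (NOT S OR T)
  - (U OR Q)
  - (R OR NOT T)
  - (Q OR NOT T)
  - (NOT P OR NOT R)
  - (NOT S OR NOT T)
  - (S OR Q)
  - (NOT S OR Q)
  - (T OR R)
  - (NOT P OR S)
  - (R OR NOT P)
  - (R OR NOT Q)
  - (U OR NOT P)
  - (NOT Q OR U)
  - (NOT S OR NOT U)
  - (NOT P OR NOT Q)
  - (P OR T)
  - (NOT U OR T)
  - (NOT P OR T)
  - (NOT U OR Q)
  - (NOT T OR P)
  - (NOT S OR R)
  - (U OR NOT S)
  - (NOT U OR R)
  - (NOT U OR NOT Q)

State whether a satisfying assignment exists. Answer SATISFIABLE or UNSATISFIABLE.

P = True:
  propagation gives R=False; an empty clause results — contradiction.
P = False:
  propagation gives S=True, T=True; an empty clause results — contradiction.
Every branch closes, so no satisfying assignment exists.

UNSATISFIABLE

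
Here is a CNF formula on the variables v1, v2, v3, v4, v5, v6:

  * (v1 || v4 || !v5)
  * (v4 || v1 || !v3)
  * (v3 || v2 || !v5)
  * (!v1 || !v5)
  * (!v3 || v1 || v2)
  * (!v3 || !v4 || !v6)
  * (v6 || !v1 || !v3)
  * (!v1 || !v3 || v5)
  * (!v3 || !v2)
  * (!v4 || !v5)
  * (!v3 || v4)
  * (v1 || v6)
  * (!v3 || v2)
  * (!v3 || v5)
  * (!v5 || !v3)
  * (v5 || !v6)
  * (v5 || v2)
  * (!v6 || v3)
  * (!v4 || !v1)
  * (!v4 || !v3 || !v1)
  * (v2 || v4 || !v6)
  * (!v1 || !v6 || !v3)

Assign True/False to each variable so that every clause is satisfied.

v1 = True, v2 = True, v3 = False, v4 = False, v5 = False, v6 = False

Branch on v1: take v1 = True.
  then v5 is forced to False.
  then v3 is forced to False.
  then v6 is forced to False.
  then v2 is forced to True.
  then v4 is forced to False.
Every clause has at least one true literal under this assignment.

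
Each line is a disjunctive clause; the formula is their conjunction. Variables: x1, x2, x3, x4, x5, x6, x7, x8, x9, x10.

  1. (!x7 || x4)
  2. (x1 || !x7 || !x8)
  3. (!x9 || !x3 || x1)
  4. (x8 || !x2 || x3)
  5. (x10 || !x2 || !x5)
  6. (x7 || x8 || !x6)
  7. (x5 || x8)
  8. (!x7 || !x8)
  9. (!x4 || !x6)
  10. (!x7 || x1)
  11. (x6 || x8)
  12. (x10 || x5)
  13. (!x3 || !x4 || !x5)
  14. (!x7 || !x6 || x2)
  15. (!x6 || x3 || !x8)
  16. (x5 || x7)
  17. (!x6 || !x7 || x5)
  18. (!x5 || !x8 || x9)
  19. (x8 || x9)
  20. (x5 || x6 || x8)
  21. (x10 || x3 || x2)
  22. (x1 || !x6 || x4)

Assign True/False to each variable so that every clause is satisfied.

x1=T, x2=T, x3=T, x4=F, x5=T, x6=T, x7=F, x8=T, x9=T, x10=T

x1 occurs only positively in the remaining clauses — set x1 = True.
x10 occurs only positively in the remaining clauses — set x10 = True.
Branch on x2: take x2 = True.
The remaining clauses are satisfied by x3 = True, x4 = False, x5 = True, x6 = True, x7 = False, x8 = True, x9 = True.
Every clause has at least one true literal under this assignment.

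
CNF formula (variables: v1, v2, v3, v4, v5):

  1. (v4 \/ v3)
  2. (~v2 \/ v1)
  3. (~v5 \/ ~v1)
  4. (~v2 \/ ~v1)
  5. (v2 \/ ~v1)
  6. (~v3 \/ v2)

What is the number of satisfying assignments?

2

Satisfying assignments:
  v1=F v2=F v3=F v4=T v5=F
  v1=F v2=F v3=F v4=T v5=T
That's 2 in total.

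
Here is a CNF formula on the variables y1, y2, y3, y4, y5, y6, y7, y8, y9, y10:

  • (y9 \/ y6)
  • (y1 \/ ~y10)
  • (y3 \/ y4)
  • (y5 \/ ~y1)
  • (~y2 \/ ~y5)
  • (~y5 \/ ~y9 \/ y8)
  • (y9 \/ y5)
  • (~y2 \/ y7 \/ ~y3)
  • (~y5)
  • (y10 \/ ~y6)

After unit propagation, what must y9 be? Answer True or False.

(~y5) is a unit clause: y5 = False.
In (~y1 \/ y5), y5 is now false; ~y1 must hold, so y1 = False.
From (~y10 \/ y1) and y1 = False: y10 = False.
(y5 \/ y9) with y5 = False leaves only y9, so y9 = True.

True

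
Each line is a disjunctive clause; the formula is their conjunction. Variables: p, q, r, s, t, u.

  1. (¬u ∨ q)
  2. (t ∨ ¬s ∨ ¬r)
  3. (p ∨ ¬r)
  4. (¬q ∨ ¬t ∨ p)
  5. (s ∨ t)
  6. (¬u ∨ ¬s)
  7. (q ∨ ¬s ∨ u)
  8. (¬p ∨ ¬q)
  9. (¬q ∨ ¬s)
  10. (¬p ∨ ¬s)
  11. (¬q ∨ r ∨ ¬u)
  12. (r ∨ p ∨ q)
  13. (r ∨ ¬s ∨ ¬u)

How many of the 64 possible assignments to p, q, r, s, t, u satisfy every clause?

2

Satisfying assignments:
  p=T q=F r=F s=F t=T u=F
  p=T q=F r=T s=F t=T u=F
Count: 2.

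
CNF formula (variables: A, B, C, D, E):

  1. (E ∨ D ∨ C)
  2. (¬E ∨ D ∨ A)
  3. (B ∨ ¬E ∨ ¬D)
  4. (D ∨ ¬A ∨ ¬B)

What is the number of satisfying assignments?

17

Case analysis on D and E:
  D=T, E=T: remaining (A,B,C) ∈ {(F,T,F); (F,T,T); (T,T,F); (T,T,T)} — 4.
  D=T, E=F: A, B, C free → 2^3 = 8.
  D=F, E=T: remaining (A,B,C) ∈ {(T,F,F); (T,F,T)} — 2.
  D=F, E=F: remaining (A,B,C) ∈ {(F,F,T); (F,T,T); (T,F,T)} — 3.
Total: 4 + 8 + 2 + 3 = 17.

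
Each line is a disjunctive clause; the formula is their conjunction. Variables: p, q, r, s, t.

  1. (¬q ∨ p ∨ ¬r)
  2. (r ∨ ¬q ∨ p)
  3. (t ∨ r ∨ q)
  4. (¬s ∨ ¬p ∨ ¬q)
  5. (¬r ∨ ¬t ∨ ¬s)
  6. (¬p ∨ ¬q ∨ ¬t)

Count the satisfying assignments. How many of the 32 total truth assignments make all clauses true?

12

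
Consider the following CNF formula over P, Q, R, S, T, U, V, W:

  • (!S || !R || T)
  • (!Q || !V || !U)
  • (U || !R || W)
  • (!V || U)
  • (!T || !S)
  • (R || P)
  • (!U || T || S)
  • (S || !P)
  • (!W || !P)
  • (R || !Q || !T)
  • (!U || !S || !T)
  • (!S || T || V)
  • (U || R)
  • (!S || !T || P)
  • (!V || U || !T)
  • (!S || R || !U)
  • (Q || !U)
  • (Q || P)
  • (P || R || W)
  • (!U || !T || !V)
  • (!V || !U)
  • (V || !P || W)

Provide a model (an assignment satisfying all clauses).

P = False, Q = True, R = True, S = False, T = False, U = False, V = False, W = True

Check each clause:
  1. (T || !R || !S) — !S is true.
  2. (!Q || !V || !U) — !V is true.
  3. (!R || W || U) — W is true.
  4. (!V || U) — !V is true.
  5. (!S || !T) — !T is true.
  6. (P || R) — R is true.
  7. (!U || T || S) — !U is true.
  8. (S || !P) — !P is true.
  9. (!P || !W) — !P is true.
  10. (!Q || R || !T) — R is true.
  11. (!S || !U || !T) — !U is true.
  12. (V || T || !S) — !S is true.
  13. (R || U) — R is true.
  14. (!T || !S || P) — !T is true.
  15. (!T || !V || U) — !V is true.
  16. (!U || !S || R) — !U is true.
  17. (!U || Q) — Q is true.
  18. (P || Q) — Q is true.
  19. (W || P || R) — W is true.
  20. (!T || !V || !U) — !V is true.
  21. (!U || !V) — !V is true.
  22. (V || !P || W) — W is true.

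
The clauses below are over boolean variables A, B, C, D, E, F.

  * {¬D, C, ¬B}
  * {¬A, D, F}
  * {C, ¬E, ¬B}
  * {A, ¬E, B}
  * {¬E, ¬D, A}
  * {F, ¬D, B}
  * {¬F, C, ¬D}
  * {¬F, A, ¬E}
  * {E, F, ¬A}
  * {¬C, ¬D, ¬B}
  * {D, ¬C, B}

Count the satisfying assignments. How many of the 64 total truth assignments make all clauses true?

15

Case analysis on D and B:
  D=1, B=1: a clause becomes empty — 0.
  D=1, B=0: remaining (A,C,E,F) ∈ {(0,1,0,1); (1,1,0,1); (1,1,1,1)} — 3.
  D=0, B=1: 8 of the 16 assignments to (A,C,E,F) work.
  D=0, B=0: remaining (A,C,E,F) ∈ {(0,0,0,0); (0,0,0,1); (1,0,0,1); (1,0,1,1)} — 4.
Total: 0 + 3 + 8 + 4 = 15.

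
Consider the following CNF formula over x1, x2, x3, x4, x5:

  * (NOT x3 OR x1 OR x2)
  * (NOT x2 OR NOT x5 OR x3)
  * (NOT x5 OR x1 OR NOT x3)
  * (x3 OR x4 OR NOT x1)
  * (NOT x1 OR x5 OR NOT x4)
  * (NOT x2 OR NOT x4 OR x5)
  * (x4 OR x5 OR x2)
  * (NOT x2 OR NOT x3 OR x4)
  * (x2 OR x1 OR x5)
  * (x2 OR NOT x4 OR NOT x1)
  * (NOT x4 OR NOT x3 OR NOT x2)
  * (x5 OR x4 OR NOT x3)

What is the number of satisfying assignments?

4

The models are:
  x1=0 x2=0 x3=0 x4=0 x5=1
  x1=0 x2=0 x3=0 x4=1 x5=1
  x1=0 x2=1 x3=0 x4=0 x5=0
  x1=1 x2=0 x3=1 x4=0 x5=1
That's 4 in total.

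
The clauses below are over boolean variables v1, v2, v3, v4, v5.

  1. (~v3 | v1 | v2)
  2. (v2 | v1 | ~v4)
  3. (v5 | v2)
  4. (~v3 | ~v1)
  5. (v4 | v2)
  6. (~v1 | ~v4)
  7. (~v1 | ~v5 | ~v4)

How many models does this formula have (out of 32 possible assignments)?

Split on v1, then v2.
  v1=1, v2=1: remaining (v3,v4,v5) ∈ {(0,0,0); (0,0,1)} — 2.
  v1=1, v2=0: a clause becomes empty — 0.
  v1=0, v2=1: v3, v4, v5 free → 2^3 = 8.
  v1=0, v2=0: a clause becomes empty — 0.
Total: 2 + 0 + 8 + 0 = 10.

10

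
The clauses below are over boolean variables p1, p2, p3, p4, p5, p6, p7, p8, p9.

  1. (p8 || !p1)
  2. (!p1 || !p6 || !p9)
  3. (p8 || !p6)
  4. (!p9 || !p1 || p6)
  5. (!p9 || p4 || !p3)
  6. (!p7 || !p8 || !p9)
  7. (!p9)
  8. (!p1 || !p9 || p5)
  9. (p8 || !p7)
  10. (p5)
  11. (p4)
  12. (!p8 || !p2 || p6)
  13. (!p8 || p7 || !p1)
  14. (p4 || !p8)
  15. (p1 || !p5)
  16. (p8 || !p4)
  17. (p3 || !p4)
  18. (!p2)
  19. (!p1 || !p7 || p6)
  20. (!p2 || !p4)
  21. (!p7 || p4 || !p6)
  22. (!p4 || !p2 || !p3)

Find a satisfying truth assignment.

(!p9) is a unit clause, so p9 = False.
Unit propagation: (p5) forces p5 = True.
Unit propagation: (p4) forces p4 = True.
The clause (p1) is unit: p1 must be True.
Unit propagation: (p8) forces p8 = True.
(p7) is a unit clause, so p7 = True.
The clause (p3) is unit: p3 must be True.
(!p2) is a unit clause, so p2 = False.
(p6) is a unit clause, so p6 = True.

p1 = T, p2 = F, p3 = T, p4 = T, p5 = T, p6 = T, p7 = T, p8 = T, p9 = F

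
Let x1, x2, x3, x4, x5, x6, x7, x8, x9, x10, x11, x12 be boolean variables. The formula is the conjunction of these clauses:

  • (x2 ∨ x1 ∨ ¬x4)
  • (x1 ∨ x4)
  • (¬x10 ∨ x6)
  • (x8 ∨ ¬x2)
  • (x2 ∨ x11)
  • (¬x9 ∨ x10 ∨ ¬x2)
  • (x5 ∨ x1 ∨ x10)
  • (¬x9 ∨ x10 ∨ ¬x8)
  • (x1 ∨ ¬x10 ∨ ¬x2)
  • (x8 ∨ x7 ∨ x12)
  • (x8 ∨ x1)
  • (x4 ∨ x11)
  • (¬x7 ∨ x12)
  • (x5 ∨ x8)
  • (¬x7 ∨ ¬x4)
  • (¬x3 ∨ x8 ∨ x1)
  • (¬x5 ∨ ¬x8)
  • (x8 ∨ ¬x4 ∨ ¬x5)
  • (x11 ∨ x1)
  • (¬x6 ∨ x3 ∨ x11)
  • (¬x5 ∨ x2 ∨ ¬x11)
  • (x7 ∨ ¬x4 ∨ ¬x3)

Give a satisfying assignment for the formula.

x1=T, x2=F, x3=F, x4=F, x5=F, x6=T, x7=T, x8=T, x9=F, x10=T, x11=T, x12=T

Pure literal: x1 appears only positively; assign x1 = True.
Pure literal: x9 appears only negated; assign x9 = False.
Branch on x2: take x2 = False.
  then x11 is forced to True.
  then x5 is forced to False.
  then x8 is forced to True.
For the remaining variables, x3 = False, x4 = False, x6 = True, x7 = True, x10 = True, x12 = True works.
Check each clause:
  1. (x2 ∨ ¬x4 ∨ x1) — x1 is true.
  2. (x4 ∨ x1) — x1 is true.
  3. (¬x10 ∨ x6) — x6 is true.
  4. (¬x2 ∨ x8) — x8 is true.
  5. (x11 ∨ x2) — x11 is true.
  6. (¬x2 ∨ ¬x9 ∨ x10) — x10 is true.
  7. (x10 ∨ x5 ∨ x1) — x1 is true.
  8. (¬x9 ∨ x10 ∨ ¬x8) — x10 is true.
  9. (x1 ∨ ¬x2 ∨ ¬x10) — x1 is true.
  10. (x7 ∨ x8 ∨ x12) — x8 is true.
  11. (x8 ∨ x1) — x8 is true.
  12. (x11 ∨ x4) — x11 is true.
  13. (x12 ∨ ¬x7) — x12 is true.
  14. (x8 ∨ x5) — x8 is true.
  15. (¬x4 ∨ ¬x7) — ¬x4 is true.
  16. (x8 ∨ x1 ∨ ¬x3) — x8 is true.
  17. (¬x5 ∨ ¬x8) — ¬x5 is true.
  18. (¬x4 ∨ ¬x5 ∨ x8) — x8 is true.
  19. (x11 ∨ x1) — x1 is true.
  20. (x11 ∨ ¬x6 ∨ x3) — x11 is true.
  21. (¬x5 ∨ ¬x11 ∨ x2) — ¬x5 is true.
  22. (x7 ∨ ¬x4 ∨ ¬x3) — ¬x4 is true.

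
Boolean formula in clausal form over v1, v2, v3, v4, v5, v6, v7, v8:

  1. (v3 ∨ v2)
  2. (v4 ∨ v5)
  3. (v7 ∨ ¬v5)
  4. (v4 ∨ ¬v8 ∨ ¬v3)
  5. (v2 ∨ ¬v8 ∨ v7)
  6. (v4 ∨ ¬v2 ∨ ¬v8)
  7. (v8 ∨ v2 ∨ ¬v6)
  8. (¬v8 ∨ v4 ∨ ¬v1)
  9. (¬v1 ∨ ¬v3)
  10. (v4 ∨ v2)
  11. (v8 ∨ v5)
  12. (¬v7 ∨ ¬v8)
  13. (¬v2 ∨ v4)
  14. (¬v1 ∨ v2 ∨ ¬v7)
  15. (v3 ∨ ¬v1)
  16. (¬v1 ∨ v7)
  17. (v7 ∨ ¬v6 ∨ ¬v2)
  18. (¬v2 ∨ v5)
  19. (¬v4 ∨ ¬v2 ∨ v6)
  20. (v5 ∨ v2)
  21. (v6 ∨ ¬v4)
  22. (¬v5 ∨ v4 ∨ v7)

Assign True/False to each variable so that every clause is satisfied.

Pure literal: v1 appears only negated; assign v1 = False.
Set v2 = True and propagate.
  then v4 is forced to True.
  then v5 is forced to True.
  then v7 is forced to True.
  then v8 is forced to False.
  then v6 is forced to True.
v3 is now unconstrained; take v3 = False.
Every clause has at least one true literal under this assignment.

v1=F  v2=T  v3=F  v4=T  v5=T  v6=T  v7=T  v8=F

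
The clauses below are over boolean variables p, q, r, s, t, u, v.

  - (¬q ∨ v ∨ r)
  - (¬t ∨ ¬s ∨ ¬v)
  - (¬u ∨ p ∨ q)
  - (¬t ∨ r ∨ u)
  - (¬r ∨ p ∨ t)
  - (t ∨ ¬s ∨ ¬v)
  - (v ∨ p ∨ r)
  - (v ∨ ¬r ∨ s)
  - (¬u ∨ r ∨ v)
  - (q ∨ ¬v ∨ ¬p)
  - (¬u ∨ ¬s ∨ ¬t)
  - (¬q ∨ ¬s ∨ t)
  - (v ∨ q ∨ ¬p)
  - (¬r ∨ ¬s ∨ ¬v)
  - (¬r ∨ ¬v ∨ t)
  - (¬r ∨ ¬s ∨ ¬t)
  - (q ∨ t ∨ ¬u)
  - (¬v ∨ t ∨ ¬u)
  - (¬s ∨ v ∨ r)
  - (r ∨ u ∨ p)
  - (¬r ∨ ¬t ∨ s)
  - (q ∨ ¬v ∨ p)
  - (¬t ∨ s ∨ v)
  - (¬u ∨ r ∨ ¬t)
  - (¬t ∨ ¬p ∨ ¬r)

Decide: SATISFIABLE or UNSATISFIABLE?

Branch on p: take p = True.
For the remaining variables, q = True, r = False, s = False, t = False, u = False, v = True works.
Every clause has at least one true literal under this assignment.
So p=True  q=True  r=False  s=False  t=False  u=False  v=True is a satisfying assignment.

SATISFIABLE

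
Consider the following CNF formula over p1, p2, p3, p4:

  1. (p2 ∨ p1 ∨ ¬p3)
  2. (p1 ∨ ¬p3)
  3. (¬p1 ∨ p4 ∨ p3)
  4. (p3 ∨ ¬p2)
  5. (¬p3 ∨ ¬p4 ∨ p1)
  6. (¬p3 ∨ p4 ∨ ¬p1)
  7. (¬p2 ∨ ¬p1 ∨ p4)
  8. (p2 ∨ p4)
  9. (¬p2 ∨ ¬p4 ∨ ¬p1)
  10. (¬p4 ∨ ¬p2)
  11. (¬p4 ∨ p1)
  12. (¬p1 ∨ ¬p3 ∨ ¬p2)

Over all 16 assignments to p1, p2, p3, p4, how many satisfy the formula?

The models are:
  p1=1 p2=0 p3=0 p4=1
  p1=1 p2=0 p3=1 p4=1
That's 2 in total.

2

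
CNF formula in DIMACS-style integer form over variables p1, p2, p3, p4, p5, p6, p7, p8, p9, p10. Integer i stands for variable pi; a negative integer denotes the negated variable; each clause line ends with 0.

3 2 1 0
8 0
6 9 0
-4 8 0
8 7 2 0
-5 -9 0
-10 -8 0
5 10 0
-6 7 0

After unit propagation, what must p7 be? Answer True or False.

True

(p8) stands alone — p8 = True.
(NOT p8 OR NOT p10) with p8 = True leaves only NOT p10, so p10 = False.
(p10 OR p5) with p10 = False leaves only p5, so p5 = True.
In (NOT p9 OR NOT p5), NOT p5 is now false; NOT p9 must hold, so p9 = False.
(p6 OR p9) with p9 = False leaves only p6, so p6 = True.
From (NOT p6 OR p7) and p6 = True: p7 = True.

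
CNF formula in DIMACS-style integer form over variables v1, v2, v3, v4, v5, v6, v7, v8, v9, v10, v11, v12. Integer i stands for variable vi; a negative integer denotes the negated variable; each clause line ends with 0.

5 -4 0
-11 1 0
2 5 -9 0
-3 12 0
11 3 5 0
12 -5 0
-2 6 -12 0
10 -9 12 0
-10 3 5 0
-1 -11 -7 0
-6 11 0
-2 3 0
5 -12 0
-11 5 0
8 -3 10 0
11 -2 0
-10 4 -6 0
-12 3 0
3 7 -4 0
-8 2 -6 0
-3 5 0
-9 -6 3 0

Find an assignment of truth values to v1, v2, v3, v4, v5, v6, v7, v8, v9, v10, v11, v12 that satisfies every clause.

v1 = True, v2 = False, v3 = True, v4 = False, v5 = True, v6 = False, v7 = False, v8 = True, v9 = True, v10 = True, v11 = False, v12 = True

Branch on v1: take v1 = True.
For the remaining variables, v2 = False, v3 = True, v4 = False, v5 = True, v6 = False, v7 = False, v8 = True, v9 = True, v10 = True, v11 = False, v12 = True works.
Every clause has at least one true literal under this assignment.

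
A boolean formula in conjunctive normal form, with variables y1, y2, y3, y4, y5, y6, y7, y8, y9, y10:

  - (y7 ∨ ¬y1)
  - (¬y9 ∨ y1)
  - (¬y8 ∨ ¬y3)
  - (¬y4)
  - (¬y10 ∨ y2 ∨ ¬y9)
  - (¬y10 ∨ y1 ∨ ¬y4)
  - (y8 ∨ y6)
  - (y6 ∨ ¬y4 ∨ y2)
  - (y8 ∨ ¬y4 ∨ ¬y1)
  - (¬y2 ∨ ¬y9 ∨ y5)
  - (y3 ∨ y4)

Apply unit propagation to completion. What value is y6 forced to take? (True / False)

True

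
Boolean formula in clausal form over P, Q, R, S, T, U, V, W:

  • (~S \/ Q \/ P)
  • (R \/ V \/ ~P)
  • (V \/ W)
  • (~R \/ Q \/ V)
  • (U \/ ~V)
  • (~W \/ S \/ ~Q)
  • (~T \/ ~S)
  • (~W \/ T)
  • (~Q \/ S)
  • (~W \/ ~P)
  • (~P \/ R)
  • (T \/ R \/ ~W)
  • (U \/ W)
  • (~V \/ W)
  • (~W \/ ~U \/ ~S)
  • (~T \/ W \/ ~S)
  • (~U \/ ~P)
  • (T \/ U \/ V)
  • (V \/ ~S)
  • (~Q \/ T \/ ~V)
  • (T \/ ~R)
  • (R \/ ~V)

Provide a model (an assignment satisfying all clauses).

P=F, Q=F, R=T, S=F, T=T, U=T, V=T, W=T

Try P = False.
Branch on Q: take Q = False.
  then S is forced to False.
The remaining clauses are satisfied by R = True, T = True, U = True, V = True, W = True.
Every clause has at least one true literal under this assignment.
Check each clause:
  1. (P \/ ~S \/ Q) — ~S is true.
  2. (R \/ ~P \/ V) — R is true.
  3. (V \/ W) — W is true.
  4. (V \/ Q \/ ~R) — V is true.
  5. (U \/ ~V) — U is true.
  6. (~W \/ ~Q \/ S) — ~Q is true.
  7. (~S \/ ~T) — ~S is true.
  8. (~W \/ T) — T is true.
  9. (~Q \/ S) — ~Q is true.
  10. (~P \/ ~W) — ~P is true.
  11. (R \/ ~P) — R is true.
  12. (T \/ ~W \/ R) — R is true.
  13. (W \/ U) — W is true.
  14. (~V \/ W) — W is true.
  15. (~W \/ ~U \/ ~S) — ~S is true.
  16. (W \/ ~T \/ ~S) — W is true.
  17. (~U \/ ~P) — ~P is true.
  18. (U \/ V \/ T) — T is true.
  19. (~S \/ V) — ~S is true.
  20. (~V \/ T \/ ~Q) — T is true.
  21. (~R \/ T) — T is true.
  22. (~V \/ R) — R is true.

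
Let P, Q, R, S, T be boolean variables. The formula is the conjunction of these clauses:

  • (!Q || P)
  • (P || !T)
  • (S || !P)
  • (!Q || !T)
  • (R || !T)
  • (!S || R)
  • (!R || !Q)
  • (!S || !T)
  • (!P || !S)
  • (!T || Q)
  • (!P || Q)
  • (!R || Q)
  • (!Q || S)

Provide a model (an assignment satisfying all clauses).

T occurs only negated in the remaining clauses — set T = False.
Try P = False.
  then Q is forced to False.
  then R is forced to False.
  then S is forced to False.

P = 0, Q = 0, R = 0, S = 0, T = 0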